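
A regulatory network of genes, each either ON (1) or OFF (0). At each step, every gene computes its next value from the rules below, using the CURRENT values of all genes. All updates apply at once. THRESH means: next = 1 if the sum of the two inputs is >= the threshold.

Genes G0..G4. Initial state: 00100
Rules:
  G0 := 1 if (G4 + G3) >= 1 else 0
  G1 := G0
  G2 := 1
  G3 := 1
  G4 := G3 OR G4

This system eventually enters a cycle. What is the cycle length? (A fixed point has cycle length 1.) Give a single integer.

Answer: 1

Derivation:
Step 0: 00100
Step 1: G0=(0+0>=1)=0 G1=G0=0 G2=1(const) G3=1(const) G4=G3|G4=0|0=0 -> 00110
Step 2: G0=(0+1>=1)=1 G1=G0=0 G2=1(const) G3=1(const) G4=G3|G4=1|0=1 -> 10111
Step 3: G0=(1+1>=1)=1 G1=G0=1 G2=1(const) G3=1(const) G4=G3|G4=1|1=1 -> 11111
Step 4: G0=(1+1>=1)=1 G1=G0=1 G2=1(const) G3=1(const) G4=G3|G4=1|1=1 -> 11111
State from step 4 equals state from step 3 -> cycle length 1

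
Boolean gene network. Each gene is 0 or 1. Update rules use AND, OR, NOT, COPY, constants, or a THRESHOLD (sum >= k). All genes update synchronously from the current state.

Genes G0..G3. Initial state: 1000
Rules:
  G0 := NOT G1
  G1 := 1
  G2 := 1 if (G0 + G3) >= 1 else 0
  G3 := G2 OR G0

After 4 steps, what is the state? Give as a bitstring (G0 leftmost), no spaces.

Step 1: G0=NOT G1=NOT 0=1 G1=1(const) G2=(1+0>=1)=1 G3=G2|G0=0|1=1 -> 1111
Step 2: G0=NOT G1=NOT 1=0 G1=1(const) G2=(1+1>=1)=1 G3=G2|G0=1|1=1 -> 0111
Step 3: G0=NOT G1=NOT 1=0 G1=1(const) G2=(0+1>=1)=1 G3=G2|G0=1|0=1 -> 0111
Step 4: G0=NOT G1=NOT 1=0 G1=1(const) G2=(0+1>=1)=1 G3=G2|G0=1|0=1 -> 0111

0111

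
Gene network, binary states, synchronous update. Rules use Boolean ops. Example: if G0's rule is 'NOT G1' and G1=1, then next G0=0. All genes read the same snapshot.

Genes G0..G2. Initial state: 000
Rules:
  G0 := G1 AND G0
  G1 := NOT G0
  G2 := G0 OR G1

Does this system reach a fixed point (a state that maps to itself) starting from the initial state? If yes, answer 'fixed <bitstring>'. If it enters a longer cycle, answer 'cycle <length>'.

Answer: fixed 011

Derivation:
Step 0: 000
Step 1: G0=G1&G0=0&0=0 G1=NOT G0=NOT 0=1 G2=G0|G1=0|0=0 -> 010
Step 2: G0=G1&G0=1&0=0 G1=NOT G0=NOT 0=1 G2=G0|G1=0|1=1 -> 011
Step 3: G0=G1&G0=1&0=0 G1=NOT G0=NOT 0=1 G2=G0|G1=0|1=1 -> 011
Fixed point reached at step 2: 011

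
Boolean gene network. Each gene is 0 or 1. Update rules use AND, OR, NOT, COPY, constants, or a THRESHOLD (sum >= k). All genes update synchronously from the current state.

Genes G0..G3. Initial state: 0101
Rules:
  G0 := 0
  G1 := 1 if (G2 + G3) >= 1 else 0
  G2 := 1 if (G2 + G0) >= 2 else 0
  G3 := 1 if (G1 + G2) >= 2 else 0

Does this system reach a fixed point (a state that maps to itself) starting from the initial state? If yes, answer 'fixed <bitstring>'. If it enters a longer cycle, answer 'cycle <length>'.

Answer: fixed 0000

Derivation:
Step 0: 0101
Step 1: G0=0(const) G1=(0+1>=1)=1 G2=(0+0>=2)=0 G3=(1+0>=2)=0 -> 0100
Step 2: G0=0(const) G1=(0+0>=1)=0 G2=(0+0>=2)=0 G3=(1+0>=2)=0 -> 0000
Step 3: G0=0(const) G1=(0+0>=1)=0 G2=(0+0>=2)=0 G3=(0+0>=2)=0 -> 0000
Fixed point reached at step 2: 0000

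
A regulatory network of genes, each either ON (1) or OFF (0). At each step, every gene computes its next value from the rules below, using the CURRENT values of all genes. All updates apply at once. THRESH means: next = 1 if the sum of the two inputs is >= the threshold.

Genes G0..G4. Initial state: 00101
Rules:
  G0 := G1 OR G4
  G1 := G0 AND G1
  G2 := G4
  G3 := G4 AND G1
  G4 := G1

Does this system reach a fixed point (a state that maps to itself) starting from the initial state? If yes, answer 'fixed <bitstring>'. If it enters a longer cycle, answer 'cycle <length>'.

Step 0: 00101
Step 1: G0=G1|G4=0|1=1 G1=G0&G1=0&0=0 G2=G4=1 G3=G4&G1=1&0=0 G4=G1=0 -> 10100
Step 2: G0=G1|G4=0|0=0 G1=G0&G1=1&0=0 G2=G4=0 G3=G4&G1=0&0=0 G4=G1=0 -> 00000
Step 3: G0=G1|G4=0|0=0 G1=G0&G1=0&0=0 G2=G4=0 G3=G4&G1=0&0=0 G4=G1=0 -> 00000
Fixed point reached at step 2: 00000

Answer: fixed 00000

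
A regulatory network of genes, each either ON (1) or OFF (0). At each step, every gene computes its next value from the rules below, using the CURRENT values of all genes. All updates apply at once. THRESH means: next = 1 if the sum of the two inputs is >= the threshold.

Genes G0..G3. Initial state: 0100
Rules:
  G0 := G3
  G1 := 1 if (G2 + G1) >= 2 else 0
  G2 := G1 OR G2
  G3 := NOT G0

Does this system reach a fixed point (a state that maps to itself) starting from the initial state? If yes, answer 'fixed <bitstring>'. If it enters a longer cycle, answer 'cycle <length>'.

Step 0: 0100
Step 1: G0=G3=0 G1=(0+1>=2)=0 G2=G1|G2=1|0=1 G3=NOT G0=NOT 0=1 -> 0011
Step 2: G0=G3=1 G1=(1+0>=2)=0 G2=G1|G2=0|1=1 G3=NOT G0=NOT 0=1 -> 1011
Step 3: G0=G3=1 G1=(1+0>=2)=0 G2=G1|G2=0|1=1 G3=NOT G0=NOT 1=0 -> 1010
Step 4: G0=G3=0 G1=(1+0>=2)=0 G2=G1|G2=0|1=1 G3=NOT G0=NOT 1=0 -> 0010
Step 5: G0=G3=0 G1=(1+0>=2)=0 G2=G1|G2=0|1=1 G3=NOT G0=NOT 0=1 -> 0011
Cycle of length 4 starting at step 1 -> no fixed point

Answer: cycle 4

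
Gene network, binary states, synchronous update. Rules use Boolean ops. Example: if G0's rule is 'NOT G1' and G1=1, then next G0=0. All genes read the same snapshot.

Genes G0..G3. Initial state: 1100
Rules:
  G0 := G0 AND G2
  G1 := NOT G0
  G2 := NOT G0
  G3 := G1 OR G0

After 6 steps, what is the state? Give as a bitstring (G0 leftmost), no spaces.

Step 1: G0=G0&G2=1&0=0 G1=NOT G0=NOT 1=0 G2=NOT G0=NOT 1=0 G3=G1|G0=1|1=1 -> 0001
Step 2: G0=G0&G2=0&0=0 G1=NOT G0=NOT 0=1 G2=NOT G0=NOT 0=1 G3=G1|G0=0|0=0 -> 0110
Step 3: G0=G0&G2=0&1=0 G1=NOT G0=NOT 0=1 G2=NOT G0=NOT 0=1 G3=G1|G0=1|0=1 -> 0111
Step 4: G0=G0&G2=0&1=0 G1=NOT G0=NOT 0=1 G2=NOT G0=NOT 0=1 G3=G1|G0=1|0=1 -> 0111
Step 5: G0=G0&G2=0&1=0 G1=NOT G0=NOT 0=1 G2=NOT G0=NOT 0=1 G3=G1|G0=1|0=1 -> 0111
Step 6: G0=G0&G2=0&1=0 G1=NOT G0=NOT 0=1 G2=NOT G0=NOT 0=1 G3=G1|G0=1|0=1 -> 0111

0111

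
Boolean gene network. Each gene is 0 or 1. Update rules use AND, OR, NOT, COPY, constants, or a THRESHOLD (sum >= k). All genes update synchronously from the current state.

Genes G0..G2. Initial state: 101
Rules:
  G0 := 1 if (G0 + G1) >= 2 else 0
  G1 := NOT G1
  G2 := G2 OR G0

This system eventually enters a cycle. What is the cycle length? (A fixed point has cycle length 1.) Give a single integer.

Step 0: 101
Step 1: G0=(1+0>=2)=0 G1=NOT G1=NOT 0=1 G2=G2|G0=1|1=1 -> 011
Step 2: G0=(0+1>=2)=0 G1=NOT G1=NOT 1=0 G2=G2|G0=1|0=1 -> 001
Step 3: G0=(0+0>=2)=0 G1=NOT G1=NOT 0=1 G2=G2|G0=1|0=1 -> 011
State from step 3 equals state from step 1 -> cycle length 2

Answer: 2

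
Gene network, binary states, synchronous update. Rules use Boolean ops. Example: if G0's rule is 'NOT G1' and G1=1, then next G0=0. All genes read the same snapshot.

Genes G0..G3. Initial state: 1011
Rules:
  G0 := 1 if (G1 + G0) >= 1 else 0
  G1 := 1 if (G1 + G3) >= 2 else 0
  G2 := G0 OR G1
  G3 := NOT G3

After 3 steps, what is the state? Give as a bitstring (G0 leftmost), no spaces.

Step 1: G0=(0+1>=1)=1 G1=(0+1>=2)=0 G2=G0|G1=1|0=1 G3=NOT G3=NOT 1=0 -> 1010
Step 2: G0=(0+1>=1)=1 G1=(0+0>=2)=0 G2=G0|G1=1|0=1 G3=NOT G3=NOT 0=1 -> 1011
Step 3: G0=(0+1>=1)=1 G1=(0+1>=2)=0 G2=G0|G1=1|0=1 G3=NOT G3=NOT 1=0 -> 1010

1010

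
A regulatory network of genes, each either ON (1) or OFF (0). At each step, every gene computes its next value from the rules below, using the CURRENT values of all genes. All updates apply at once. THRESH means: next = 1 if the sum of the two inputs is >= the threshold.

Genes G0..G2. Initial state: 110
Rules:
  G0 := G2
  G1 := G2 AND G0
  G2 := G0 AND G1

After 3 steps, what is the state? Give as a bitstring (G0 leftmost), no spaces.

Step 1: G0=G2=0 G1=G2&G0=0&1=0 G2=G0&G1=1&1=1 -> 001
Step 2: G0=G2=1 G1=G2&G0=1&0=0 G2=G0&G1=0&0=0 -> 100
Step 3: G0=G2=0 G1=G2&G0=0&1=0 G2=G0&G1=1&0=0 -> 000

000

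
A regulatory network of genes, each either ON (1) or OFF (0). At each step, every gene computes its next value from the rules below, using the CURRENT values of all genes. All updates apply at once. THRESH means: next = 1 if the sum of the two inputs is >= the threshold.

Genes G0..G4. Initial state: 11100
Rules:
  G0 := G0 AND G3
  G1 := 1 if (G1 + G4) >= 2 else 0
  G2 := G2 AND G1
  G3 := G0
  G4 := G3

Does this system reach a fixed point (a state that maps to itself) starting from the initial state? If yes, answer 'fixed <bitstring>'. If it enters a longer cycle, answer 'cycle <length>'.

Answer: fixed 00000

Derivation:
Step 0: 11100
Step 1: G0=G0&G3=1&0=0 G1=(1+0>=2)=0 G2=G2&G1=1&1=1 G3=G0=1 G4=G3=0 -> 00110
Step 2: G0=G0&G3=0&1=0 G1=(0+0>=2)=0 G2=G2&G1=1&0=0 G3=G0=0 G4=G3=1 -> 00001
Step 3: G0=G0&G3=0&0=0 G1=(0+1>=2)=0 G2=G2&G1=0&0=0 G3=G0=0 G4=G3=0 -> 00000
Step 4: G0=G0&G3=0&0=0 G1=(0+0>=2)=0 G2=G2&G1=0&0=0 G3=G0=0 G4=G3=0 -> 00000
Fixed point reached at step 3: 00000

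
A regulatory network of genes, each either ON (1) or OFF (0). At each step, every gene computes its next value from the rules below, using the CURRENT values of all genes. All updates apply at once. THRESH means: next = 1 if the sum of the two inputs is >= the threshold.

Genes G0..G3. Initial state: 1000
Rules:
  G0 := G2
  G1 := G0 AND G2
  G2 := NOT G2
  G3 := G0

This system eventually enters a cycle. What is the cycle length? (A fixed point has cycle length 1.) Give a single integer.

Answer: 2

Derivation:
Step 0: 1000
Step 1: G0=G2=0 G1=G0&G2=1&0=0 G2=NOT G2=NOT 0=1 G3=G0=1 -> 0011
Step 2: G0=G2=1 G1=G0&G2=0&1=0 G2=NOT G2=NOT 1=0 G3=G0=0 -> 1000
State from step 2 equals state from step 0 -> cycle length 2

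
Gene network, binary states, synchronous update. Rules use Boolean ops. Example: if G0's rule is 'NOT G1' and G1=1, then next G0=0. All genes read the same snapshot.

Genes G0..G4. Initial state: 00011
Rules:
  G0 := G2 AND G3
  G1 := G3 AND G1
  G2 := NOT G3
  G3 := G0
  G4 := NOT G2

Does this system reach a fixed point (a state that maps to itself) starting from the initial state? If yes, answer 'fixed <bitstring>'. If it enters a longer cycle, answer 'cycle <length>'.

Answer: fixed 00100

Derivation:
Step 0: 00011
Step 1: G0=G2&G3=0&1=0 G1=G3&G1=1&0=0 G2=NOT G3=NOT 1=0 G3=G0=0 G4=NOT G2=NOT 0=1 -> 00001
Step 2: G0=G2&G3=0&0=0 G1=G3&G1=0&0=0 G2=NOT G3=NOT 0=1 G3=G0=0 G4=NOT G2=NOT 0=1 -> 00101
Step 3: G0=G2&G3=1&0=0 G1=G3&G1=0&0=0 G2=NOT G3=NOT 0=1 G3=G0=0 G4=NOT G2=NOT 1=0 -> 00100
Step 4: G0=G2&G3=1&0=0 G1=G3&G1=0&0=0 G2=NOT G3=NOT 0=1 G3=G0=0 G4=NOT G2=NOT 1=0 -> 00100
Fixed point reached at step 3: 00100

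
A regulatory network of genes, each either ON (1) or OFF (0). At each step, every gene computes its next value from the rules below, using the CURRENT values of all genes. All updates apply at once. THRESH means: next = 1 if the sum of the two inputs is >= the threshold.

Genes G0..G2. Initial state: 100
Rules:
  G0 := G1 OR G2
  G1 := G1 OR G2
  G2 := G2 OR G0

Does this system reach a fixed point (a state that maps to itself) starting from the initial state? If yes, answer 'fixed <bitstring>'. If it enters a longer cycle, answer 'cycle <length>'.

Answer: fixed 111

Derivation:
Step 0: 100
Step 1: G0=G1|G2=0|0=0 G1=G1|G2=0|0=0 G2=G2|G0=0|1=1 -> 001
Step 2: G0=G1|G2=0|1=1 G1=G1|G2=0|1=1 G2=G2|G0=1|0=1 -> 111
Step 3: G0=G1|G2=1|1=1 G1=G1|G2=1|1=1 G2=G2|G0=1|1=1 -> 111
Fixed point reached at step 2: 111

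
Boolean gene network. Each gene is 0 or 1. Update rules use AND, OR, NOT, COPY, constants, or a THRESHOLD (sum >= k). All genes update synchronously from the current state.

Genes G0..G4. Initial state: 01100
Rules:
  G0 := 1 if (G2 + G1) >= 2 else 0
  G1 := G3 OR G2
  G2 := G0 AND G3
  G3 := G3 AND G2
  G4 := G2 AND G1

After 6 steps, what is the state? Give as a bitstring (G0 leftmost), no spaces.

Step 1: G0=(1+1>=2)=1 G1=G3|G2=0|1=1 G2=G0&G3=0&0=0 G3=G3&G2=0&1=0 G4=G2&G1=1&1=1 -> 11001
Step 2: G0=(0+1>=2)=0 G1=G3|G2=0|0=0 G2=G0&G3=1&0=0 G3=G3&G2=0&0=0 G4=G2&G1=0&1=0 -> 00000
Step 3: G0=(0+0>=2)=0 G1=G3|G2=0|0=0 G2=G0&G3=0&0=0 G3=G3&G2=0&0=0 G4=G2&G1=0&0=0 -> 00000
Step 4: G0=(0+0>=2)=0 G1=G3|G2=0|0=0 G2=G0&G3=0&0=0 G3=G3&G2=0&0=0 G4=G2&G1=0&0=0 -> 00000
Step 5: G0=(0+0>=2)=0 G1=G3|G2=0|0=0 G2=G0&G3=0&0=0 G3=G3&G2=0&0=0 G4=G2&G1=0&0=0 -> 00000
Step 6: G0=(0+0>=2)=0 G1=G3|G2=0|0=0 G2=G0&G3=0&0=0 G3=G3&G2=0&0=0 G4=G2&G1=0&0=0 -> 00000

00000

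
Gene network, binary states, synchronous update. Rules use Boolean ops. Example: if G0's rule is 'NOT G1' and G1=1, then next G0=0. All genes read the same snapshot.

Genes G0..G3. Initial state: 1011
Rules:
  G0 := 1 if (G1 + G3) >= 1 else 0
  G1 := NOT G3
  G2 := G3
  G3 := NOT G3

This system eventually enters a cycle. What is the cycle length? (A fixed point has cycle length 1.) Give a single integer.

Step 0: 1011
Step 1: G0=(0+1>=1)=1 G1=NOT G3=NOT 1=0 G2=G3=1 G3=NOT G3=NOT 1=0 -> 1010
Step 2: G0=(0+0>=1)=0 G1=NOT G3=NOT 0=1 G2=G3=0 G3=NOT G3=NOT 0=1 -> 0101
Step 3: G0=(1+1>=1)=1 G1=NOT G3=NOT 1=0 G2=G3=1 G3=NOT G3=NOT 1=0 -> 1010
State from step 3 equals state from step 1 -> cycle length 2

Answer: 2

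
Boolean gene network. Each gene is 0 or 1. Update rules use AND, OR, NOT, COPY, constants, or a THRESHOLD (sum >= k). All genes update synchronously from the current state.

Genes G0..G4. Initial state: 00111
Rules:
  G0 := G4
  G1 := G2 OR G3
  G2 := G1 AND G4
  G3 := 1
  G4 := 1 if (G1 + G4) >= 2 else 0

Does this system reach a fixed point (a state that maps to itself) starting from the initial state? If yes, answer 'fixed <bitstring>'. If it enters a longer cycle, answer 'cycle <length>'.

Answer: fixed 01010

Derivation:
Step 0: 00111
Step 1: G0=G4=1 G1=G2|G3=1|1=1 G2=G1&G4=0&1=0 G3=1(const) G4=(0+1>=2)=0 -> 11010
Step 2: G0=G4=0 G1=G2|G3=0|1=1 G2=G1&G4=1&0=0 G3=1(const) G4=(1+0>=2)=0 -> 01010
Step 3: G0=G4=0 G1=G2|G3=0|1=1 G2=G1&G4=1&0=0 G3=1(const) G4=(1+0>=2)=0 -> 01010
Fixed point reached at step 2: 01010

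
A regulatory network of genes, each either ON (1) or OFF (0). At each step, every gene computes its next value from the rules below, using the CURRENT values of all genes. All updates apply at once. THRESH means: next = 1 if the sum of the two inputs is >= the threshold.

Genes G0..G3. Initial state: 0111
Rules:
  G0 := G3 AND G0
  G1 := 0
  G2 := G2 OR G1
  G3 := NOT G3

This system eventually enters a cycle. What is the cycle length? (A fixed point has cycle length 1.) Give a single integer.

Step 0: 0111
Step 1: G0=G3&G0=1&0=0 G1=0(const) G2=G2|G1=1|1=1 G3=NOT G3=NOT 1=0 -> 0010
Step 2: G0=G3&G0=0&0=0 G1=0(const) G2=G2|G1=1|0=1 G3=NOT G3=NOT 0=1 -> 0011
Step 3: G0=G3&G0=1&0=0 G1=0(const) G2=G2|G1=1|0=1 G3=NOT G3=NOT 1=0 -> 0010
State from step 3 equals state from step 1 -> cycle length 2

Answer: 2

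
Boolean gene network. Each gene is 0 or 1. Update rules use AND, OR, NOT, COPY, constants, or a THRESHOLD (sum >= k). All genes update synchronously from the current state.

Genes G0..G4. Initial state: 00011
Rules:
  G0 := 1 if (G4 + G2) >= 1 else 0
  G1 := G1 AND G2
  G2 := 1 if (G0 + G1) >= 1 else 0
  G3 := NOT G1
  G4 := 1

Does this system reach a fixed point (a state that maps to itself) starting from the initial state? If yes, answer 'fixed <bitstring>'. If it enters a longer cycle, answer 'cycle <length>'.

Step 0: 00011
Step 1: G0=(1+0>=1)=1 G1=G1&G2=0&0=0 G2=(0+0>=1)=0 G3=NOT G1=NOT 0=1 G4=1(const) -> 10011
Step 2: G0=(1+0>=1)=1 G1=G1&G2=0&0=0 G2=(1+0>=1)=1 G3=NOT G1=NOT 0=1 G4=1(const) -> 10111
Step 3: G0=(1+1>=1)=1 G1=G1&G2=0&1=0 G2=(1+0>=1)=1 G3=NOT G1=NOT 0=1 G4=1(const) -> 10111
Fixed point reached at step 2: 10111

Answer: fixed 10111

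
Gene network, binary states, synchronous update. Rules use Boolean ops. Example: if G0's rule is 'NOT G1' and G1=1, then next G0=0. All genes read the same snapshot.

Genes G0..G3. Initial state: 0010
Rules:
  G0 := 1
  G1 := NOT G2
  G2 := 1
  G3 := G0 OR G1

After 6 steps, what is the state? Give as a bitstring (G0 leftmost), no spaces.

Step 1: G0=1(const) G1=NOT G2=NOT 1=0 G2=1(const) G3=G0|G1=0|0=0 -> 1010
Step 2: G0=1(const) G1=NOT G2=NOT 1=0 G2=1(const) G3=G0|G1=1|0=1 -> 1011
Step 3: G0=1(const) G1=NOT G2=NOT 1=0 G2=1(const) G3=G0|G1=1|0=1 -> 1011
Step 4: G0=1(const) G1=NOT G2=NOT 1=0 G2=1(const) G3=G0|G1=1|0=1 -> 1011
Step 5: G0=1(const) G1=NOT G2=NOT 1=0 G2=1(const) G3=G0|G1=1|0=1 -> 1011
Step 6: G0=1(const) G1=NOT G2=NOT 1=0 G2=1(const) G3=G0|G1=1|0=1 -> 1011

1011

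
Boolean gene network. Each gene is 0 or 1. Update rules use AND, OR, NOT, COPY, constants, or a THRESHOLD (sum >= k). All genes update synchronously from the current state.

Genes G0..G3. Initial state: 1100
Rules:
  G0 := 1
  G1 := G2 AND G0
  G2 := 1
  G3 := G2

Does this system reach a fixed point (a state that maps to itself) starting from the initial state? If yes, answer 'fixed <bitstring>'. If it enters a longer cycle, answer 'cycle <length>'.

Answer: fixed 1111

Derivation:
Step 0: 1100
Step 1: G0=1(const) G1=G2&G0=0&1=0 G2=1(const) G3=G2=0 -> 1010
Step 2: G0=1(const) G1=G2&G0=1&1=1 G2=1(const) G3=G2=1 -> 1111
Step 3: G0=1(const) G1=G2&G0=1&1=1 G2=1(const) G3=G2=1 -> 1111
Fixed point reached at step 2: 1111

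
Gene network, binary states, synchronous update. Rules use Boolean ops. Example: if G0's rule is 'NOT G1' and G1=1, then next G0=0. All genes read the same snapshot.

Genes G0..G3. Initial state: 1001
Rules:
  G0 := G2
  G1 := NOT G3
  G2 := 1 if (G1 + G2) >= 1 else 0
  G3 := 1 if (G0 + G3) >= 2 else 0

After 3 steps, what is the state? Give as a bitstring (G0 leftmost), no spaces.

Step 1: G0=G2=0 G1=NOT G3=NOT 1=0 G2=(0+0>=1)=0 G3=(1+1>=2)=1 -> 0001
Step 2: G0=G2=0 G1=NOT G3=NOT 1=0 G2=(0+0>=1)=0 G3=(0+1>=2)=0 -> 0000
Step 3: G0=G2=0 G1=NOT G3=NOT 0=1 G2=(0+0>=1)=0 G3=(0+0>=2)=0 -> 0100

0100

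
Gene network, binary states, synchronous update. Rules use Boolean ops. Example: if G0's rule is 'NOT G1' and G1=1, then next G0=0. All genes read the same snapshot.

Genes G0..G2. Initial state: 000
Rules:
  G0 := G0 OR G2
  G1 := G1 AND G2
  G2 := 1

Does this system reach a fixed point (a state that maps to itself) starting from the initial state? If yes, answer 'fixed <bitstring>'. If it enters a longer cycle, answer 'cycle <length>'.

Step 0: 000
Step 1: G0=G0|G2=0|0=0 G1=G1&G2=0&0=0 G2=1(const) -> 001
Step 2: G0=G0|G2=0|1=1 G1=G1&G2=0&1=0 G2=1(const) -> 101
Step 3: G0=G0|G2=1|1=1 G1=G1&G2=0&1=0 G2=1(const) -> 101
Fixed point reached at step 2: 101

Answer: fixed 101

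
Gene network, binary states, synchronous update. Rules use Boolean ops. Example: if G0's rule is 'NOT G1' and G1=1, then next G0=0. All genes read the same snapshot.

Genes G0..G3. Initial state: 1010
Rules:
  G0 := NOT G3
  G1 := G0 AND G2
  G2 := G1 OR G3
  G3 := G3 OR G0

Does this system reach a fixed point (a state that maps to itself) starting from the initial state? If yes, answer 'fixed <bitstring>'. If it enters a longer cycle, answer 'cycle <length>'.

Answer: fixed 0011

Derivation:
Step 0: 1010
Step 1: G0=NOT G3=NOT 0=1 G1=G0&G2=1&1=1 G2=G1|G3=0|0=0 G3=G3|G0=0|1=1 -> 1101
Step 2: G0=NOT G3=NOT 1=0 G1=G0&G2=1&0=0 G2=G1|G3=1|1=1 G3=G3|G0=1|1=1 -> 0011
Step 3: G0=NOT G3=NOT 1=0 G1=G0&G2=0&1=0 G2=G1|G3=0|1=1 G3=G3|G0=1|0=1 -> 0011
Fixed point reached at step 2: 0011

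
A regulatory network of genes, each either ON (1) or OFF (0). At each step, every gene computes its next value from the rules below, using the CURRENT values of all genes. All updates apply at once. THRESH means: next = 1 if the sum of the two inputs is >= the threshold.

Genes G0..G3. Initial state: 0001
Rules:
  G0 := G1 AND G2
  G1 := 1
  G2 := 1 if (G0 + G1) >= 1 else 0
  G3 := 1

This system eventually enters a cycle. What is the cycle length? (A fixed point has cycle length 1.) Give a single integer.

Step 0: 0001
Step 1: G0=G1&G2=0&0=0 G1=1(const) G2=(0+0>=1)=0 G3=1(const) -> 0101
Step 2: G0=G1&G2=1&0=0 G1=1(const) G2=(0+1>=1)=1 G3=1(const) -> 0111
Step 3: G0=G1&G2=1&1=1 G1=1(const) G2=(0+1>=1)=1 G3=1(const) -> 1111
Step 4: G0=G1&G2=1&1=1 G1=1(const) G2=(1+1>=1)=1 G3=1(const) -> 1111
State from step 4 equals state from step 3 -> cycle length 1

Answer: 1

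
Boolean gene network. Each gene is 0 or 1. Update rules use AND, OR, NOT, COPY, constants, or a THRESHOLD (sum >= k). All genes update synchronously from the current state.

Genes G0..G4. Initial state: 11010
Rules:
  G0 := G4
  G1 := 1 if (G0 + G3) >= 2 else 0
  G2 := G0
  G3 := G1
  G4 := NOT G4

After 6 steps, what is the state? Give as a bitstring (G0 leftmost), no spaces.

Step 1: G0=G4=0 G1=(1+1>=2)=1 G2=G0=1 G3=G1=1 G4=NOT G4=NOT 0=1 -> 01111
Step 2: G0=G4=1 G1=(0+1>=2)=0 G2=G0=0 G3=G1=1 G4=NOT G4=NOT 1=0 -> 10010
Step 3: G0=G4=0 G1=(1+1>=2)=1 G2=G0=1 G3=G1=0 G4=NOT G4=NOT 0=1 -> 01101
Step 4: G0=G4=1 G1=(0+0>=2)=0 G2=G0=0 G3=G1=1 G4=NOT G4=NOT 1=0 -> 10010
Step 5: G0=G4=0 G1=(1+1>=2)=1 G2=G0=1 G3=G1=0 G4=NOT G4=NOT 0=1 -> 01101
Step 6: G0=G4=1 G1=(0+0>=2)=0 G2=G0=0 G3=G1=1 G4=NOT G4=NOT 1=0 -> 10010

10010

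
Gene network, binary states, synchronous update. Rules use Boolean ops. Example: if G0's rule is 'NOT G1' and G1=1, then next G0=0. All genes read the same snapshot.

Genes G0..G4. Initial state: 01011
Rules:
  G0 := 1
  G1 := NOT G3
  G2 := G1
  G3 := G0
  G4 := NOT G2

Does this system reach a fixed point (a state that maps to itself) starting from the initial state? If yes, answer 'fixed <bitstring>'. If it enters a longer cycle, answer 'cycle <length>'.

Answer: fixed 10011

Derivation:
Step 0: 01011
Step 1: G0=1(const) G1=NOT G3=NOT 1=0 G2=G1=1 G3=G0=0 G4=NOT G2=NOT 0=1 -> 10101
Step 2: G0=1(const) G1=NOT G3=NOT 0=1 G2=G1=0 G3=G0=1 G4=NOT G2=NOT 1=0 -> 11010
Step 3: G0=1(const) G1=NOT G3=NOT 1=0 G2=G1=1 G3=G0=1 G4=NOT G2=NOT 0=1 -> 10111
Step 4: G0=1(const) G1=NOT G3=NOT 1=0 G2=G1=0 G3=G0=1 G4=NOT G2=NOT 1=0 -> 10010
Step 5: G0=1(const) G1=NOT G3=NOT 1=0 G2=G1=0 G3=G0=1 G4=NOT G2=NOT 0=1 -> 10011
Step 6: G0=1(const) G1=NOT G3=NOT 1=0 G2=G1=0 G3=G0=1 G4=NOT G2=NOT 0=1 -> 10011
Fixed point reached at step 5: 10011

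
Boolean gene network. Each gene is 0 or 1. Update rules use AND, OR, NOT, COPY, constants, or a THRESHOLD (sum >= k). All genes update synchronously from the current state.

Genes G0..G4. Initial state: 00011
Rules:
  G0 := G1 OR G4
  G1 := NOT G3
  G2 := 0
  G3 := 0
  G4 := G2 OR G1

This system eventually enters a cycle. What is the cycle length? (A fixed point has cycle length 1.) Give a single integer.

Step 0: 00011
Step 1: G0=G1|G4=0|1=1 G1=NOT G3=NOT 1=0 G2=0(const) G3=0(const) G4=G2|G1=0|0=0 -> 10000
Step 2: G0=G1|G4=0|0=0 G1=NOT G3=NOT 0=1 G2=0(const) G3=0(const) G4=G2|G1=0|0=0 -> 01000
Step 3: G0=G1|G4=1|0=1 G1=NOT G3=NOT 0=1 G2=0(const) G3=0(const) G4=G2|G1=0|1=1 -> 11001
Step 4: G0=G1|G4=1|1=1 G1=NOT G3=NOT 0=1 G2=0(const) G3=0(const) G4=G2|G1=0|1=1 -> 11001
State from step 4 equals state from step 3 -> cycle length 1

Answer: 1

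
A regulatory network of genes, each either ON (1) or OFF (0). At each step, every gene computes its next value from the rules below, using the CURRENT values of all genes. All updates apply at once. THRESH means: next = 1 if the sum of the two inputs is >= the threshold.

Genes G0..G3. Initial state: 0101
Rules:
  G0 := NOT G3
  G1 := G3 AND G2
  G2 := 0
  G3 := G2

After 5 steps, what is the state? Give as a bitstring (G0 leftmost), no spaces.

Step 1: G0=NOT G3=NOT 1=0 G1=G3&G2=1&0=0 G2=0(const) G3=G2=0 -> 0000
Step 2: G0=NOT G3=NOT 0=1 G1=G3&G2=0&0=0 G2=0(const) G3=G2=0 -> 1000
Step 3: G0=NOT G3=NOT 0=1 G1=G3&G2=0&0=0 G2=0(const) G3=G2=0 -> 1000
Step 4: G0=NOT G3=NOT 0=1 G1=G3&G2=0&0=0 G2=0(const) G3=G2=0 -> 1000
Step 5: G0=NOT G3=NOT 0=1 G1=G3&G2=0&0=0 G2=0(const) G3=G2=0 -> 1000

1000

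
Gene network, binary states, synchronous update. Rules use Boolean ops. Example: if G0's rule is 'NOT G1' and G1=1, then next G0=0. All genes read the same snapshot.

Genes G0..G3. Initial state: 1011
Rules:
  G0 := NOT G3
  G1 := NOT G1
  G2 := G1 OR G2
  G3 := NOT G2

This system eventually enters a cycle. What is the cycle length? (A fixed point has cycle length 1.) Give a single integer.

Step 0: 1011
Step 1: G0=NOT G3=NOT 1=0 G1=NOT G1=NOT 0=1 G2=G1|G2=0|1=1 G3=NOT G2=NOT 1=0 -> 0110
Step 2: G0=NOT G3=NOT 0=1 G1=NOT G1=NOT 1=0 G2=G1|G2=1|1=1 G3=NOT G2=NOT 1=0 -> 1010
Step 3: G0=NOT G3=NOT 0=1 G1=NOT G1=NOT 0=1 G2=G1|G2=0|1=1 G3=NOT G2=NOT 1=0 -> 1110
Step 4: G0=NOT G3=NOT 0=1 G1=NOT G1=NOT 1=0 G2=G1|G2=1|1=1 G3=NOT G2=NOT 1=0 -> 1010
State from step 4 equals state from step 2 -> cycle length 2

Answer: 2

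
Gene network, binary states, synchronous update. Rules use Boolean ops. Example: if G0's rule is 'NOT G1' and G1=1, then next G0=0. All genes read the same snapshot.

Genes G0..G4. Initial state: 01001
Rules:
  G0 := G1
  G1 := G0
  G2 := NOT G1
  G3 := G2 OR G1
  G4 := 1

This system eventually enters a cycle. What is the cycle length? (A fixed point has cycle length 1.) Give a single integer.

Step 0: 01001
Step 1: G0=G1=1 G1=G0=0 G2=NOT G1=NOT 1=0 G3=G2|G1=0|1=1 G4=1(const) -> 10011
Step 2: G0=G1=0 G1=G0=1 G2=NOT G1=NOT 0=1 G3=G2|G1=0|0=0 G4=1(const) -> 01101
Step 3: G0=G1=1 G1=G0=0 G2=NOT G1=NOT 1=0 G3=G2|G1=1|1=1 G4=1(const) -> 10011
State from step 3 equals state from step 1 -> cycle length 2

Answer: 2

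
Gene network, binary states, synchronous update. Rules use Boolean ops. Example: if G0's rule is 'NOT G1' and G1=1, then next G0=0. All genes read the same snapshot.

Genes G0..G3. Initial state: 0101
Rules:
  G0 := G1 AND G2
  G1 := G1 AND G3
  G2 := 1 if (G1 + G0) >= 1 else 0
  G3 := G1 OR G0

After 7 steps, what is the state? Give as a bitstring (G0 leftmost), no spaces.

Step 1: G0=G1&G2=1&0=0 G1=G1&G3=1&1=1 G2=(1+0>=1)=1 G3=G1|G0=1|0=1 -> 0111
Step 2: G0=G1&G2=1&1=1 G1=G1&G3=1&1=1 G2=(1+0>=1)=1 G3=G1|G0=1|0=1 -> 1111
Step 3: G0=G1&G2=1&1=1 G1=G1&G3=1&1=1 G2=(1+1>=1)=1 G3=G1|G0=1|1=1 -> 1111
Step 4: G0=G1&G2=1&1=1 G1=G1&G3=1&1=1 G2=(1+1>=1)=1 G3=G1|G0=1|1=1 -> 1111
Step 5: G0=G1&G2=1&1=1 G1=G1&G3=1&1=1 G2=(1+1>=1)=1 G3=G1|G0=1|1=1 -> 1111
Step 6: G0=G1&G2=1&1=1 G1=G1&G3=1&1=1 G2=(1+1>=1)=1 G3=G1|G0=1|1=1 -> 1111
Step 7: G0=G1&G2=1&1=1 G1=G1&G3=1&1=1 G2=(1+1>=1)=1 G3=G1|G0=1|1=1 -> 1111

1111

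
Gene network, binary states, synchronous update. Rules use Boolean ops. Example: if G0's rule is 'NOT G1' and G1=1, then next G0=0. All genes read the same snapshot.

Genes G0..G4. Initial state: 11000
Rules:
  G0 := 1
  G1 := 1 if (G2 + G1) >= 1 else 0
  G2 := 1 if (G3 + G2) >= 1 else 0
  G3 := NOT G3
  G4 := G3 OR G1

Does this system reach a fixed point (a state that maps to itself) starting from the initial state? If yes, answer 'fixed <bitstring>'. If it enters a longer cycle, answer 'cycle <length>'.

Answer: cycle 2

Derivation:
Step 0: 11000
Step 1: G0=1(const) G1=(0+1>=1)=1 G2=(0+0>=1)=0 G3=NOT G3=NOT 0=1 G4=G3|G1=0|1=1 -> 11011
Step 2: G0=1(const) G1=(0+1>=1)=1 G2=(1+0>=1)=1 G3=NOT G3=NOT 1=0 G4=G3|G1=1|1=1 -> 11101
Step 3: G0=1(const) G1=(1+1>=1)=1 G2=(0+1>=1)=1 G3=NOT G3=NOT 0=1 G4=G3|G1=0|1=1 -> 11111
Step 4: G0=1(const) G1=(1+1>=1)=1 G2=(1+1>=1)=1 G3=NOT G3=NOT 1=0 G4=G3|G1=1|1=1 -> 11101
Cycle of length 2 starting at step 2 -> no fixed point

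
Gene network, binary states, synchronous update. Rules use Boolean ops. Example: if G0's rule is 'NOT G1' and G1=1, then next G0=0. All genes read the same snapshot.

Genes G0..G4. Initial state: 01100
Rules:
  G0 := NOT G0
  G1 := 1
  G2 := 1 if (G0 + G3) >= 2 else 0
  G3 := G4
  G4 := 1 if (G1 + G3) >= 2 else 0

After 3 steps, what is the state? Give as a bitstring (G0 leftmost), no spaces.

Step 1: G0=NOT G0=NOT 0=1 G1=1(const) G2=(0+0>=2)=0 G3=G4=0 G4=(1+0>=2)=0 -> 11000
Step 2: G0=NOT G0=NOT 1=0 G1=1(const) G2=(1+0>=2)=0 G3=G4=0 G4=(1+0>=2)=0 -> 01000
Step 3: G0=NOT G0=NOT 0=1 G1=1(const) G2=(0+0>=2)=0 G3=G4=0 G4=(1+0>=2)=0 -> 11000

11000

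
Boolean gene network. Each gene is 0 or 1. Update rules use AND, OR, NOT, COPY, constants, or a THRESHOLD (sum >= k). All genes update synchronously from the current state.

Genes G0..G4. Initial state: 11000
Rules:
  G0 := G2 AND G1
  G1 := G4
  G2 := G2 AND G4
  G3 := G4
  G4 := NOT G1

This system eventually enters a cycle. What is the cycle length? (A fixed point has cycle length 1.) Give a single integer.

Answer: 4

Derivation:
Step 0: 11000
Step 1: G0=G2&G1=0&1=0 G1=G4=0 G2=G2&G4=0&0=0 G3=G4=0 G4=NOT G1=NOT 1=0 -> 00000
Step 2: G0=G2&G1=0&0=0 G1=G4=0 G2=G2&G4=0&0=0 G3=G4=0 G4=NOT G1=NOT 0=1 -> 00001
Step 3: G0=G2&G1=0&0=0 G1=G4=1 G2=G2&G4=0&1=0 G3=G4=1 G4=NOT G1=NOT 0=1 -> 01011
Step 4: G0=G2&G1=0&1=0 G1=G4=1 G2=G2&G4=0&1=0 G3=G4=1 G4=NOT G1=NOT 1=0 -> 01010
Step 5: G0=G2&G1=0&1=0 G1=G4=0 G2=G2&G4=0&0=0 G3=G4=0 G4=NOT G1=NOT 1=0 -> 00000
State from step 5 equals state from step 1 -> cycle length 4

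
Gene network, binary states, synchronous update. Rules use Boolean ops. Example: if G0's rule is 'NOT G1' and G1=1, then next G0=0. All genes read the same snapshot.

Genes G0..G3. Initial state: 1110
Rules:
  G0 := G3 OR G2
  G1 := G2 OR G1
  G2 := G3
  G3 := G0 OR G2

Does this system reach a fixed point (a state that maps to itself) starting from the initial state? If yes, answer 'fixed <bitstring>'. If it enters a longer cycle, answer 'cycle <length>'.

Answer: fixed 1111

Derivation:
Step 0: 1110
Step 1: G0=G3|G2=0|1=1 G1=G2|G1=1|1=1 G2=G3=0 G3=G0|G2=1|1=1 -> 1101
Step 2: G0=G3|G2=1|0=1 G1=G2|G1=0|1=1 G2=G3=1 G3=G0|G2=1|0=1 -> 1111
Step 3: G0=G3|G2=1|1=1 G1=G2|G1=1|1=1 G2=G3=1 G3=G0|G2=1|1=1 -> 1111
Fixed point reached at step 2: 1111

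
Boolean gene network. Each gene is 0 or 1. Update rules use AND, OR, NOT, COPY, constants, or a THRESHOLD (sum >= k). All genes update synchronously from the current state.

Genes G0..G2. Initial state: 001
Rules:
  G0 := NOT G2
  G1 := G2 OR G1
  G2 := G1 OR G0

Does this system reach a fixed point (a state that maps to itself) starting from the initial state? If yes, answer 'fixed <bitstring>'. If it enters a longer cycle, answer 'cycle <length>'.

Answer: fixed 011

Derivation:
Step 0: 001
Step 1: G0=NOT G2=NOT 1=0 G1=G2|G1=1|0=1 G2=G1|G0=0|0=0 -> 010
Step 2: G0=NOT G2=NOT 0=1 G1=G2|G1=0|1=1 G2=G1|G0=1|0=1 -> 111
Step 3: G0=NOT G2=NOT 1=0 G1=G2|G1=1|1=1 G2=G1|G0=1|1=1 -> 011
Step 4: G0=NOT G2=NOT 1=0 G1=G2|G1=1|1=1 G2=G1|G0=1|0=1 -> 011
Fixed point reached at step 3: 011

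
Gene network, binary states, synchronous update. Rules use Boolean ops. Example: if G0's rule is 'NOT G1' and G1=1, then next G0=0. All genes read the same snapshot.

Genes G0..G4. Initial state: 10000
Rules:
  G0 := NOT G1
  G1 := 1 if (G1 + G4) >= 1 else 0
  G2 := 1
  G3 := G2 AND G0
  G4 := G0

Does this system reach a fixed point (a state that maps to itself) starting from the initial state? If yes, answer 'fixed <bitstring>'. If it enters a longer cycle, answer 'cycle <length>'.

Step 0: 10000
Step 1: G0=NOT G1=NOT 0=1 G1=(0+0>=1)=0 G2=1(const) G3=G2&G0=0&1=0 G4=G0=1 -> 10101
Step 2: G0=NOT G1=NOT 0=1 G1=(0+1>=1)=1 G2=1(const) G3=G2&G0=1&1=1 G4=G0=1 -> 11111
Step 3: G0=NOT G1=NOT 1=0 G1=(1+1>=1)=1 G2=1(const) G3=G2&G0=1&1=1 G4=G0=1 -> 01111
Step 4: G0=NOT G1=NOT 1=0 G1=(1+1>=1)=1 G2=1(const) G3=G2&G0=1&0=0 G4=G0=0 -> 01100
Step 5: G0=NOT G1=NOT 1=0 G1=(1+0>=1)=1 G2=1(const) G3=G2&G0=1&0=0 G4=G0=0 -> 01100
Fixed point reached at step 4: 01100

Answer: fixed 01100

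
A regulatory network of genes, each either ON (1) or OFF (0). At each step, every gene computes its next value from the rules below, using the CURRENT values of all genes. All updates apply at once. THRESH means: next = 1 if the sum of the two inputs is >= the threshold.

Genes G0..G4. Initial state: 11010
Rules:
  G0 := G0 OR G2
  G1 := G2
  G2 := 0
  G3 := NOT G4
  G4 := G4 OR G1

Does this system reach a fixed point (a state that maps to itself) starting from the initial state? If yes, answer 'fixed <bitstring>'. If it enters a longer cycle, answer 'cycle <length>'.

Step 0: 11010
Step 1: G0=G0|G2=1|0=1 G1=G2=0 G2=0(const) G3=NOT G4=NOT 0=1 G4=G4|G1=0|1=1 -> 10011
Step 2: G0=G0|G2=1|0=1 G1=G2=0 G2=0(const) G3=NOT G4=NOT 1=0 G4=G4|G1=1|0=1 -> 10001
Step 3: G0=G0|G2=1|0=1 G1=G2=0 G2=0(const) G3=NOT G4=NOT 1=0 G4=G4|G1=1|0=1 -> 10001
Fixed point reached at step 2: 10001

Answer: fixed 10001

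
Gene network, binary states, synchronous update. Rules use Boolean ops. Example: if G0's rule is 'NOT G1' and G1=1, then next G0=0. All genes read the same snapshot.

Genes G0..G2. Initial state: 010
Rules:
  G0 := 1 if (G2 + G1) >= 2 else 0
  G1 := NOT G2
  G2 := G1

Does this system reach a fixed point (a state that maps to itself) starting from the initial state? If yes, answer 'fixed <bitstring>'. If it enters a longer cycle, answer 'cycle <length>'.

Step 0: 010
Step 1: G0=(0+1>=2)=0 G1=NOT G2=NOT 0=1 G2=G1=1 -> 011
Step 2: G0=(1+1>=2)=1 G1=NOT G2=NOT 1=0 G2=G1=1 -> 101
Step 3: G0=(1+0>=2)=0 G1=NOT G2=NOT 1=0 G2=G1=0 -> 000
Step 4: G0=(0+0>=2)=0 G1=NOT G2=NOT 0=1 G2=G1=0 -> 010
Cycle of length 4 starting at step 0 -> no fixed point

Answer: cycle 4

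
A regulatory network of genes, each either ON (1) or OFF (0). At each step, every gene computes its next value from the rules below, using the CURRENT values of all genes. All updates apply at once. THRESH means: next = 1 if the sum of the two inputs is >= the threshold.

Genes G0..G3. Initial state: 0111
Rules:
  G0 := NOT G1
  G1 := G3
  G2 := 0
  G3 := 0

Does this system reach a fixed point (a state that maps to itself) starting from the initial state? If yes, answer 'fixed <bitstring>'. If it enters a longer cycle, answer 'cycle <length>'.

Answer: fixed 1000

Derivation:
Step 0: 0111
Step 1: G0=NOT G1=NOT 1=0 G1=G3=1 G2=0(const) G3=0(const) -> 0100
Step 2: G0=NOT G1=NOT 1=0 G1=G3=0 G2=0(const) G3=0(const) -> 0000
Step 3: G0=NOT G1=NOT 0=1 G1=G3=0 G2=0(const) G3=0(const) -> 1000
Step 4: G0=NOT G1=NOT 0=1 G1=G3=0 G2=0(const) G3=0(const) -> 1000
Fixed point reached at step 3: 1000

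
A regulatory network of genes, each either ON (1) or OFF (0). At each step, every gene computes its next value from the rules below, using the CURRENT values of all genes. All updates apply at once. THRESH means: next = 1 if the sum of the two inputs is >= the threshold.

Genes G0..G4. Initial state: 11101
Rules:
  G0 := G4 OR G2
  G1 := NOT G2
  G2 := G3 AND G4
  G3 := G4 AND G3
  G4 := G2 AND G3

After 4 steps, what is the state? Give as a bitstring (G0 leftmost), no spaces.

Step 1: G0=G4|G2=1|1=1 G1=NOT G2=NOT 1=0 G2=G3&G4=0&1=0 G3=G4&G3=1&0=0 G4=G2&G3=1&0=0 -> 10000
Step 2: G0=G4|G2=0|0=0 G1=NOT G2=NOT 0=1 G2=G3&G4=0&0=0 G3=G4&G3=0&0=0 G4=G2&G3=0&0=0 -> 01000
Step 3: G0=G4|G2=0|0=0 G1=NOT G2=NOT 0=1 G2=G3&G4=0&0=0 G3=G4&G3=0&0=0 G4=G2&G3=0&0=0 -> 01000
Step 4: G0=G4|G2=0|0=0 G1=NOT G2=NOT 0=1 G2=G3&G4=0&0=0 G3=G4&G3=0&0=0 G4=G2&G3=0&0=0 -> 01000

01000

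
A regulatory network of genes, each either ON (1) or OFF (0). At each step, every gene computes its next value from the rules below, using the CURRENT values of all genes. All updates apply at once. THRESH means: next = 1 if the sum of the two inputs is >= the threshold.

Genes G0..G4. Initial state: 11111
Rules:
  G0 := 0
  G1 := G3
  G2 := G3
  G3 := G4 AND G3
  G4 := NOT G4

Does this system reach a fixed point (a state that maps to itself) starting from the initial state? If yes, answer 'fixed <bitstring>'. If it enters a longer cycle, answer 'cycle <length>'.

Answer: cycle 2

Derivation:
Step 0: 11111
Step 1: G0=0(const) G1=G3=1 G2=G3=1 G3=G4&G3=1&1=1 G4=NOT G4=NOT 1=0 -> 01110
Step 2: G0=0(const) G1=G3=1 G2=G3=1 G3=G4&G3=0&1=0 G4=NOT G4=NOT 0=1 -> 01101
Step 3: G0=0(const) G1=G3=0 G2=G3=0 G3=G4&G3=1&0=0 G4=NOT G4=NOT 1=0 -> 00000
Step 4: G0=0(const) G1=G3=0 G2=G3=0 G3=G4&G3=0&0=0 G4=NOT G4=NOT 0=1 -> 00001
Step 5: G0=0(const) G1=G3=0 G2=G3=0 G3=G4&G3=1&0=0 G4=NOT G4=NOT 1=0 -> 00000
Cycle of length 2 starting at step 3 -> no fixed point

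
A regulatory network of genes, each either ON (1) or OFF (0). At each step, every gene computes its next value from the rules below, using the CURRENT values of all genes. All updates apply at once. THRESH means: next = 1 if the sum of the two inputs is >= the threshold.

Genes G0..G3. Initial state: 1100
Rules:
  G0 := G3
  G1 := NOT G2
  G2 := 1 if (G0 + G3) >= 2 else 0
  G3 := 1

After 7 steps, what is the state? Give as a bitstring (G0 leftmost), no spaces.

Step 1: G0=G3=0 G1=NOT G2=NOT 0=1 G2=(1+0>=2)=0 G3=1(const) -> 0101
Step 2: G0=G3=1 G1=NOT G2=NOT 0=1 G2=(0+1>=2)=0 G3=1(const) -> 1101
Step 3: G0=G3=1 G1=NOT G2=NOT 0=1 G2=(1+1>=2)=1 G3=1(const) -> 1111
Step 4: G0=G3=1 G1=NOT G2=NOT 1=0 G2=(1+1>=2)=1 G3=1(const) -> 1011
Step 5: G0=G3=1 G1=NOT G2=NOT 1=0 G2=(1+1>=2)=1 G3=1(const) -> 1011
Step 6: G0=G3=1 G1=NOT G2=NOT 1=0 G2=(1+1>=2)=1 G3=1(const) -> 1011
Step 7: G0=G3=1 G1=NOT G2=NOT 1=0 G2=(1+1>=2)=1 G3=1(const) -> 1011

1011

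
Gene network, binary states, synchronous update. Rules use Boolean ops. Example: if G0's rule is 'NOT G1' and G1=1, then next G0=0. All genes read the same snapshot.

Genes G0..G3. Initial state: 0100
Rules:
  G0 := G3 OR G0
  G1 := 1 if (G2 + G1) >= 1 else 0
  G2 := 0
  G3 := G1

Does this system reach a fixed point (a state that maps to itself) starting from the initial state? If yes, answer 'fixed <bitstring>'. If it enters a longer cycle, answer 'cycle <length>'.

Step 0: 0100
Step 1: G0=G3|G0=0|0=0 G1=(0+1>=1)=1 G2=0(const) G3=G1=1 -> 0101
Step 2: G0=G3|G0=1|0=1 G1=(0+1>=1)=1 G2=0(const) G3=G1=1 -> 1101
Step 3: G0=G3|G0=1|1=1 G1=(0+1>=1)=1 G2=0(const) G3=G1=1 -> 1101
Fixed point reached at step 2: 1101

Answer: fixed 1101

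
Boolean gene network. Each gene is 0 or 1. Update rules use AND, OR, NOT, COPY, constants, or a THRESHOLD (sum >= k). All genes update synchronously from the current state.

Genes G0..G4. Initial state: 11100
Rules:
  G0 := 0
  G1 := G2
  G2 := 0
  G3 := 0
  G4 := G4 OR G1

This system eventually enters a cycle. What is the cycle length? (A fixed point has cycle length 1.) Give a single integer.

Step 0: 11100
Step 1: G0=0(const) G1=G2=1 G2=0(const) G3=0(const) G4=G4|G1=0|1=1 -> 01001
Step 2: G0=0(const) G1=G2=0 G2=0(const) G3=0(const) G4=G4|G1=1|1=1 -> 00001
Step 3: G0=0(const) G1=G2=0 G2=0(const) G3=0(const) G4=G4|G1=1|0=1 -> 00001
State from step 3 equals state from step 2 -> cycle length 1

Answer: 1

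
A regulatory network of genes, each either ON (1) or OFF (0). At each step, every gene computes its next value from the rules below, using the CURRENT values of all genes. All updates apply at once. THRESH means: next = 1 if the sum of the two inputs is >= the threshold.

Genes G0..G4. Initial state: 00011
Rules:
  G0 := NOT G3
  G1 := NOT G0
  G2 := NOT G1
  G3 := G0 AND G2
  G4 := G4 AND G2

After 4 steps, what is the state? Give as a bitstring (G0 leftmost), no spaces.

Step 1: G0=NOT G3=NOT 1=0 G1=NOT G0=NOT 0=1 G2=NOT G1=NOT 0=1 G3=G0&G2=0&0=0 G4=G4&G2=1&0=0 -> 01100
Step 2: G0=NOT G3=NOT 0=1 G1=NOT G0=NOT 0=1 G2=NOT G1=NOT 1=0 G3=G0&G2=0&1=0 G4=G4&G2=0&1=0 -> 11000
Step 3: G0=NOT G3=NOT 0=1 G1=NOT G0=NOT 1=0 G2=NOT G1=NOT 1=0 G3=G0&G2=1&0=0 G4=G4&G2=0&0=0 -> 10000
Step 4: G0=NOT G3=NOT 0=1 G1=NOT G0=NOT 1=0 G2=NOT G1=NOT 0=1 G3=G0&G2=1&0=0 G4=G4&G2=0&0=0 -> 10100

10100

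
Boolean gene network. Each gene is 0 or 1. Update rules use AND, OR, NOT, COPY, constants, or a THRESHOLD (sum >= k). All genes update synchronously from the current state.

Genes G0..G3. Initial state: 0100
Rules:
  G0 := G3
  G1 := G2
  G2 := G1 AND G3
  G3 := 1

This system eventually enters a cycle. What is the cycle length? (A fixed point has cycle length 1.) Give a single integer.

Step 0: 0100
Step 1: G0=G3=0 G1=G2=0 G2=G1&G3=1&0=0 G3=1(const) -> 0001
Step 2: G0=G3=1 G1=G2=0 G2=G1&G3=0&1=0 G3=1(const) -> 1001
Step 3: G0=G3=1 G1=G2=0 G2=G1&G3=0&1=0 G3=1(const) -> 1001
State from step 3 equals state from step 2 -> cycle length 1

Answer: 1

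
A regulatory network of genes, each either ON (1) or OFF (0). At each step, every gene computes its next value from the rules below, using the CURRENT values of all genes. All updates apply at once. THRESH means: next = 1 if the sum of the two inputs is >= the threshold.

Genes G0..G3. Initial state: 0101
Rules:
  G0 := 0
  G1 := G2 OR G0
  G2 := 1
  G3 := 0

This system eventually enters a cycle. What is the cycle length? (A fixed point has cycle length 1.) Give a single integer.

Answer: 1

Derivation:
Step 0: 0101
Step 1: G0=0(const) G1=G2|G0=0|0=0 G2=1(const) G3=0(const) -> 0010
Step 2: G0=0(const) G1=G2|G0=1|0=1 G2=1(const) G3=0(const) -> 0110
Step 3: G0=0(const) G1=G2|G0=1|0=1 G2=1(const) G3=0(const) -> 0110
State from step 3 equals state from step 2 -> cycle length 1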